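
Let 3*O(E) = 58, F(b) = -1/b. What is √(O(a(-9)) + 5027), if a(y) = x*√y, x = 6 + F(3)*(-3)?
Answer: √45417/3 ≈ 71.038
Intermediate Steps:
x = 7 (x = 6 - 1/3*(-3) = 6 - 1*⅓*(-3) = 6 - ⅓*(-3) = 6 + 1 = 7)
a(y) = 7*√y
O(E) = 58/3 (O(E) = (⅓)*58 = 58/3)
√(O(a(-9)) + 5027) = √(58/3 + 5027) = √(15139/3) = √45417/3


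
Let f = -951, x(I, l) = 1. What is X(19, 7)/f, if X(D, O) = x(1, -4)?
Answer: -1/951 ≈ -0.0010515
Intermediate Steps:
X(D, O) = 1
X(19, 7)/f = 1/(-951) = 1*(-1/951) = -1/951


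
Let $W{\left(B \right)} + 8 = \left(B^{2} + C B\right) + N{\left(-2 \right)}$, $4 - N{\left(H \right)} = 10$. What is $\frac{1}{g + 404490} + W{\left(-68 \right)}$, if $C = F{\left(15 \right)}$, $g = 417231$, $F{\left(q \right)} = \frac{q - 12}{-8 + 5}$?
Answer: $\frac{3844010839}{821721} \approx 4678.0$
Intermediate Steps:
$N{\left(H \right)} = -6$ ($N{\left(H \right)} = 4 - 10 = -6$)
$F{\left(q \right)} = 4 - \frac{q}{3}$ ($F{\left(q \right)} = \frac{-12 + q}{-3} = \left(-12 + q\right) \left(- \frac{1}{3}\right) = 4 - \frac{q}{3}$)
$C = -1$ ($C = 4 - 5 = -1$)
$W{\left(B \right)} = -14 + B^{2} - B$ ($W{\left(B \right)} = -8 - \left(6 + B - B^{2}\right) = -14 + B^{2} - B$)
$\frac{1}{g + 404490} + W{\left(-68 \right)} = \frac{1}{417231 + 404490} - \left(-54 - 4624\right) = \frac{1}{821721} + \left(-14 + 4624 + 68\right) = \frac{1}{821721} + 4678 = \frac{3844010839}{821721}$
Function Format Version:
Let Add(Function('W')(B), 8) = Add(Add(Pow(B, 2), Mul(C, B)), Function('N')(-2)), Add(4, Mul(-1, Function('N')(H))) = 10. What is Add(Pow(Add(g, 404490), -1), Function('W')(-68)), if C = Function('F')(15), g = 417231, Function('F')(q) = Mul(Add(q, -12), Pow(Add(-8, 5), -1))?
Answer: Rational(3844010839, 821721) ≈ 4678.0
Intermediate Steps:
Function('N')(H) = -6 (Function('N')(H) = Add(4, Mul(-1, 10)) = Add(4, -10) = -6)
Function('F')(q) = Add(4, Mul(Rational(-1, 3), q)) (Function('F')(q) = Mul(Add(-12, q), Pow(-3, -1)) = Mul(Add(-12, q), Rational(-1, 3)) = Add(4, Mul(Rational(-1, 3), q)))
C = -1 (C = Add(4, Mul(Rational(-1, 3), 15)) = Add(4, -5) = -1)
Function('W')(B) = Add(-14, Pow(B, 2), Mul(-1, B)) (Function('W')(B) = Add(-8, Add(Add(Pow(B, 2), Mul(-1, B)), -6)) = Add(-8, Add(-6, Pow(B, 2), Mul(-1, B))) = Add(-14, Pow(B, 2), Mul(-1, B)))
Add(Pow(Add(g, 404490), -1), Function('W')(-68)) = Add(Pow(Add(417231, 404490), -1), Add(-14, Pow(-68, 2), Mul(-1, -68))) = Add(Pow(821721, -1), Add(-14, 4624, 68)) = Add(Rational(1, 821721), 4678) = Rational(3844010839, 821721)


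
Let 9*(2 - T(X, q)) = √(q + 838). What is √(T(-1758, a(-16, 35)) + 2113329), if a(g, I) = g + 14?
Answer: √(19019979 - 2*√209)/3 ≈ 1453.7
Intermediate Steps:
a(g, I) = 14 + g
T(X, q) = 2 - √(838 + q)/9 (T(X, q) = 2 - √(q + 838)/9 = 2 - √(838 + q)/9)
√(T(-1758, a(-16, 35)) + 2113329) = √((2 - √(838 + (14 - 16))/9) + 2113329) = √((2 - √(838 - 2)/9) + 2113329) = √((2 - 2*√209/9) + 2113329) = √(2113331 - 2*√209/9)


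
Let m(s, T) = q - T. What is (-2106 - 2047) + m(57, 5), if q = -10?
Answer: -4168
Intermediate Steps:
m(s, T) = -10 - T
(-2106 - 2047) + m(57, 5) = (-2106 - 2047) + (-10 - 1*5) = -4153 + (-10 - 5) = -4153 - 15 = -4168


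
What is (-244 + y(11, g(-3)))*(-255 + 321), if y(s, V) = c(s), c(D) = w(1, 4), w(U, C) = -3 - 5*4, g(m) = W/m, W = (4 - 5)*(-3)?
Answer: -17622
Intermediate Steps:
W = 3 (W = -1*(-3) = 3)
g(m) = 3/m
w(U, C) = -23 (w(U, C) = -3 - 20 = -23)
c(D) = -23
y(s, V) = -23
(-244 + y(11, g(-3)))*(-255 + 321) = (-244 - 23)*(-255 + 321) = -267*66 = -17622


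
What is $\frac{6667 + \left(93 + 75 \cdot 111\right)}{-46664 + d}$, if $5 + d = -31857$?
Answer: $- \frac{2155}{11218} \approx -0.1921$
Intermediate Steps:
$d = -31862$ ($d = -5 - 31857 = -31862$)
$\frac{6667 + \left(93 + 75 \cdot 111\right)}{-46664 + d} = \frac{6667 + \left(93 + 75 \cdot 111\right)}{-46664 - 31862} = \frac{6667 + \left(93 + 8325\right)}{-78526} = \left(6667 + 8418\right) \left(- \frac{1}{78526}\right) = 15085 \left(- \frac{1}{78526}\right) = - \frac{2155}{11218}$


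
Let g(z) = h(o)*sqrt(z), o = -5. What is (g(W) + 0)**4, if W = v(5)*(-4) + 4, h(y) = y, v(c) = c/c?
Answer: 0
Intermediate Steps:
v(c) = 1
W = 0 (W = 1*(-4) + 4 = -4 + 4 = 0)
g(z) = -5*sqrt(z)
(g(W) + 0)**4 = (-5*sqrt(0) + 0)**4 = (-5*0 + 0)**4 = (0 + 0)**4 = 0**4 = 0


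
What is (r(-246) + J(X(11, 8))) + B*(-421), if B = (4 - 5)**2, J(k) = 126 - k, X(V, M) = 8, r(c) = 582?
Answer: 279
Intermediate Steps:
B = 1 (B = (-1)**2 = 1)
(r(-246) + J(X(11, 8))) + B*(-421) = (582 + (126 - 1*8)) + 1*(-421) = (582 + (126 - 8)) - 421 = (582 + 118) - 421 = 700 - 421 = 279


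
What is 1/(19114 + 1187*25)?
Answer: 1/48789 ≈ 2.0496e-5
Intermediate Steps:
1/(19114 + 1187*25) = 1/(19114 + 29675) = 1/48789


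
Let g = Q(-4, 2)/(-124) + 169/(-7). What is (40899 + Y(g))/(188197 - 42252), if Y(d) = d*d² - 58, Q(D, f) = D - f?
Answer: 2195148055871/11930493526280 ≈ 0.18399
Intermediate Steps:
g = -10457/434 (g = (-4 - 1*2)/(-124) + 169/(-7) = (-4 - 2)*(-1/124) + 169*(-⅐) = -6*(-1/124) - 169/7 = 3/62 - 169/7 = -10457/434 ≈ -24.094)
Y(d) = -58 + d³ (Y(d) = d³ - 58 = -58 + d³)
(40899 + Y(g))/(188197 - 42252) = (40899 + (-58 + (-10457/434)³))/(188197 - 42252) = (40899 + (-58 - 1143460913993/81746504))/145945 = (40899 - 1148202211225/81746504)*(1/145945) = (2195148055871/81746504)*(1/145945) = 2195148055871/11930493526280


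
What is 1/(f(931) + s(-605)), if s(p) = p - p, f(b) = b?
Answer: 1/931 ≈ 0.0010741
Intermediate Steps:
s(p) = 0
1/(f(931) + s(-605)) = 1/(931 + 0) = 1/931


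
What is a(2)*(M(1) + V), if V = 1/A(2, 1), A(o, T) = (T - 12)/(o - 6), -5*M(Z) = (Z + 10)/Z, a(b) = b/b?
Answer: -101/55 ≈ -1.8364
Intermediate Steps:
a(b) = 1
M(Z) = -(10 + Z)/(5*Z) (M(Z) = -(Z + 10)/(5*Z) = -(10 + Z)/(5*Z))
A(o, T) = (-12 + T)/(-6 + o)
V = 4/11 (V = 1/((-12 + 1)/(-6 + 2)) = 1/(-11/(-4)) = 1/(-1/4*(-11)) = 1/(11/4) = 4/11 ≈ 0.36364)
a(2)*(M(1) + V) = 1*((1/5)*(-10 - 1*1)/1 + 4/11) = 1*((1/5)*1*(-10 - 1) + 4/11) = 1*((1/5)*1*(-11) + 4/11) = 1*(-11/5 + 4/11) = 1*(-101/55) = -101/55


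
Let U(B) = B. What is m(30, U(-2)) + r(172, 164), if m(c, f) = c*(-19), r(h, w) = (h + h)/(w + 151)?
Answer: -179206/315 ≈ -568.91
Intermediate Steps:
r(h, w) = 2*h/(151 + w) (r(h, w) = (2*h)/(151 + w) = 2*h/(151 + w))
m(c, f) = -19*c
m(30, U(-2)) + r(172, 164) = -19*30 + 2*172/(151 + 164) = -570 + 2*172/315 = -570 + 2*172*(1/315) = -570 + 344/315 = -179206/315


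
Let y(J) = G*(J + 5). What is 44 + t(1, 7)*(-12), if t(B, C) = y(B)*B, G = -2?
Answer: 188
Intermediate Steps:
y(J) = -10 - 2*J (y(J) = -2*(J + 5) = -2*(5 + J) = -10 - 2*J)
t(B, C) = B*(-10 - 2*B) (t(B, C) = (-10 - 2*B)*B = B*(-10 - 2*B))
44 + t(1, 7)*(-12) = 44 + (2*1*(-5 - 1*1))*(-12) = 44 + (2*1*(-5 - 1))*(-12) = 44 + (2*1*(-6))*(-12) = 44 - 12*(-12) = 44 + 144 = 188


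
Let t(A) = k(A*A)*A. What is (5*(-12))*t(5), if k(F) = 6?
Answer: -1800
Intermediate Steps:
t(A) = 6*A
(5*(-12))*t(5) = (5*(-12))*(6*5) = -60*30 = -1800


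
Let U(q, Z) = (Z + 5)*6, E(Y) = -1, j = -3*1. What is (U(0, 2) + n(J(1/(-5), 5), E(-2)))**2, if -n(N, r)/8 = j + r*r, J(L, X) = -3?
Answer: 3364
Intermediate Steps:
j = -3
n(N, r) = 24 - 8*r**2 (n(N, r) = -8*(-3 + r*r) = -8*(-3 + r**2) = 24 - 8*r**2)
U(q, Z) = 30 + 6*Z (U(q, Z) = (5 + Z)*6 = 30 + 6*Z)
(U(0, 2) + n(J(1/(-5), 5), E(-2)))**2 = ((30 + 6*2) + (24 - 8*(-1)**2))**2 = ((30 + 12) + (24 - 8*1))**2 = (42 + (24 - 8))**2 = (42 + 16)**2 = 58**2 = 3364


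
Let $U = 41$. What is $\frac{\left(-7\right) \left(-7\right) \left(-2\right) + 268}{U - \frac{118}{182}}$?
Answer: $\frac{455}{108} \approx 4.213$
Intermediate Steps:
$\frac{\left(-7\right) \left(-7\right) \left(-2\right) + 268}{U - \frac{118}{182}} = \frac{\left(-7\right) \left(-7\right) \left(-2\right) + 268}{41 - \frac{118}{182}} = \frac{49 \left(-2\right) + 268}{41 - \frac{59}{91}} = \frac{-98 + 268}{41 - \frac{59}{91}} = \frac{170}{\frac{3672}{91}} = 170 \cdot \frac{91}{3672} = \frac{455}{108}$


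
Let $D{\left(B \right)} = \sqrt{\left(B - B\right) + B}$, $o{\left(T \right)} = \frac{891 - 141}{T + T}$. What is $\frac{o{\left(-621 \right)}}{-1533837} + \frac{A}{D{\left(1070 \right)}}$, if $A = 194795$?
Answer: $\frac{125}{317504259} + \frac{38959 \sqrt{1070}}{214} \approx 5955.1$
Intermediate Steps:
$o{\left(T \right)} = \frac{375}{T}$ ($o{\left(T \right)} = \frac{750}{2 T} = 750 \frac{1}{2 T} = \frac{375}{T}$)
$D{\left(B \right)} = \sqrt{B}$ ($D{\left(B \right)} = \sqrt{0 + B} = \sqrt{B}$)
$\frac{o{\left(-621 \right)}}{-1533837} + \frac{A}{D{\left(1070 \right)}} = \frac{375 \frac{1}{-621}}{-1533837} + \frac{194795}{\sqrt{1070}} = 375 \left(- \frac{1}{621}\right) \left(- \frac{1}{1533837}\right) + 194795 \frac{\sqrt{1070}}{1070} = \left(- \frac{125}{207}\right) \left(- \frac{1}{1533837}\right) + \frac{38959 \sqrt{1070}}{214} = \frac{125}{317504259} + \frac{38959 \sqrt{1070}}{214}$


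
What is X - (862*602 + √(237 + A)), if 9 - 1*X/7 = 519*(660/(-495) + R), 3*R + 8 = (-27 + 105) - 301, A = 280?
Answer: -234276 - √517 ≈ -2.3430e+5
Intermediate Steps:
R = -77 (R = -8/3 + ((-27 + 105) - 301)/3 = -8/3 + (78 - 301)/3 = -8/3 + (⅓)*(-223) = -8/3 - 223/3 = -77)
X = 284648 (X = 63 - 3633*(660/(-495) - 77) = 63 - 3633*(660*(-1/495) - 77) = 63 - 3633*(-4/3 - 77) = 63 - 3633*(-235)/3 = 63 - 7*(-40655) = 63 + 284585 = 284648)
X - (862*602 + √(237 + A)) = 284648 - (862*602 + √(237 + 280)) = 284648 - (518924 + √517) = 284648 + (-518924 - √517) = -234276 - √517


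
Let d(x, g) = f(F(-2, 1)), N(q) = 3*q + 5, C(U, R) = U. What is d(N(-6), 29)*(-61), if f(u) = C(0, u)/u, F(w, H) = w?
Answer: 0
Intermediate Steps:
f(u) = 0 (f(u) = 0/u = 0)
N(q) = 5 + 3*q
d(x, g) = 0
d(N(-6), 29)*(-61) = 0*(-61) = 0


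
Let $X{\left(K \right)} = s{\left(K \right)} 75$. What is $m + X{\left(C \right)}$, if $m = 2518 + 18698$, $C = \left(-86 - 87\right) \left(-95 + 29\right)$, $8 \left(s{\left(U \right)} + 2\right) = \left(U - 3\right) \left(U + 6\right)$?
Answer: $1222567566$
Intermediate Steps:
$s{\left(U \right)} = -2 + \frac{\left(-3 + U\right) \left(6 + U\right)}{8}$ ($s{\left(U \right)} = -2 + \frac{\left(U - 3\right) \left(U + 6\right)}{8} = -2 + \frac{\left(-3 + U\right) \left(6 + U\right)}{8}$)
$C = 11418$ ($C = \left(-173\right) \left(-66\right) = 11418$)
$X{\left(K \right)} = - \frac{1275}{4} + \frac{75 K^{2}}{8} + \frac{225 K}{8}$ ($X{\left(K \right)} = \left(- \frac{17}{4} + \frac{K^{2}}{8} + \frac{3 K}{8}\right) 75 = - \frac{1275}{4} + \frac{75 K^{2}}{8} + \frac{225 K}{8}$)
$m = 21216$
$m + X{\left(C \right)} = 21216 + \left(- \frac{1275}{4} + \frac{75 \cdot 11418^{2}}{8} + \frac{225}{8} \cdot 11418\right) = 21216 + \left(- \frac{1275}{4} + \frac{75}{8} \cdot 130370724 + \frac{1284525}{4}\right) = 21216 + \left(- \frac{1275}{4} + \frac{2444451075}{2} + \frac{1284525}{4}\right) = 21216 + 1222546350 = 1222567566$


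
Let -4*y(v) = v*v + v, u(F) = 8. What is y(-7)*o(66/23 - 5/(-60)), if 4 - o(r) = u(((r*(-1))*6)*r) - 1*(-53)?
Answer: 1197/2 ≈ 598.50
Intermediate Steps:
y(v) = -v/4 - v**2/4 (y(v) = -(v*v + v)/4 = -(v**2 + v)/4 = -(v + v**2)/4 = -v/4 - v**2/4)
o(r) = -57 (o(r) = 4 - (8 - 1*(-53)) = 4 - (8 + 53) = 4 - 1*61 = 4 - 61 = -57)
y(-7)*o(66/23 - 5/(-60)) = -1/4*(-7)*(1 - 7)*(-57) = -1/4*(-7)*(-6)*(-57) = -21/2*(-57) = 1197/2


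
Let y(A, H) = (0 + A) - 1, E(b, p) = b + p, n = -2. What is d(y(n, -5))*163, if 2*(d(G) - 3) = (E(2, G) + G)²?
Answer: 1793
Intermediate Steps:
y(A, H) = -1 + A (y(A, H) = A - 1 = -1 + A)
d(G) = 3 + (2 + 2*G)²/2 (d(G) = 3 + ((2 + G) + G)²/2 = 3 + (2 + 2*G)²/2)
d(y(n, -5))*163 = (3 + 2*(1 + (-1 - 2))²)*163 = (3 + 2*(1 - 3)²)*163 = (3 + 2*(-2)²)*163 = (3 + 2*4)*163 = (3 + 8)*163 = 11*163 = 1793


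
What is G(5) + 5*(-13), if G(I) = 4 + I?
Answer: -56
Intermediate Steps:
G(5) + 5*(-13) = (4 + 5) + 5*(-13) = 9 - 65 = -56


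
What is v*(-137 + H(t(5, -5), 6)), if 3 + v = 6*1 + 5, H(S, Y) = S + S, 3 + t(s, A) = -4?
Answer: -1208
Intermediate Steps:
t(s, A) = -7 (t(s, A) = -3 - 4 = -7)
H(S, Y) = 2*S
v = 8 (v = -3 + (6*1 + 5) = -3 + (6 + 5) = -3 + 11 = 8)
v*(-137 + H(t(5, -5), 6)) = 8*(-137 + 2*(-7)) = 8*(-137 - 14) = 8*(-151) = -1208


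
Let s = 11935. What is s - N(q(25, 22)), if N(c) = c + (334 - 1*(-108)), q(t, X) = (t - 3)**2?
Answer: 11009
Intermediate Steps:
q(t, X) = (-3 + t)**2
N(c) = 442 + c (N(c) = c + (334 + 108) = c + 442 = 442 + c)
s - N(q(25, 22)) = 11935 - (442 + (-3 + 25)**2) = 11935 - (442 + 22**2) = 11935 - (442 + 484) = 11935 - 1*926 = 11935 - 926 = 11009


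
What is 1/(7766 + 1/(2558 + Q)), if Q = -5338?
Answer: 2780/21589479 ≈ 0.00012877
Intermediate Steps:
1/(7766 + 1/(2558 + Q)) = 1/(7766 + 1/(2558 - 5338)) = 1/(7766 + 1/(-2780)) = 1/(7766 - 1/2780) = 1/(21589479/2780) = 2780/21589479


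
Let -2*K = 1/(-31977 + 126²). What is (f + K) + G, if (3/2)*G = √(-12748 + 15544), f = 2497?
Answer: 80408395/32202 + 4*√699/3 ≈ 2532.3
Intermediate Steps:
G = 4*√699/3 (G = 2*√(-12748 + 15544)/3 = 2*√2796/3 = 2*(2*√699)/3 = 4*√699/3 ≈ 35.251)
K = 1/32202 (K = -1/(2*(-31977 + 126²)) = -1/(2*(-31977 + 15876)) = -½/(-16101) = -½*(-1/16101) = 1/32202 ≈ 3.1054e-5)
(f + K) + G = (2497 + 1/32202) + 4*√699/3 = 80408395/32202 + 4*√699/3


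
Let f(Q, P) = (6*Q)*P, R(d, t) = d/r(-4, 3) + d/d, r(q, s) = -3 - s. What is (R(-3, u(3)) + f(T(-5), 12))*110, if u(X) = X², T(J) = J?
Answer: -39435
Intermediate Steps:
R(d, t) = 1 - d/6 (R(d, t) = d/(-3 - 1*3) + d/d = d/(-3 - 3) + 1 = d/(-6) + 1 = d*(-⅙) + 1 = -d/6 + 1 = 1 - d/6)
f(Q, P) = 6*P*Q
(R(-3, u(3)) + f(T(-5), 12))*110 = ((1 - ⅙*(-3)) + 6*12*(-5))*110 = ((1 + ½) - 360)*110 = (3/2 - 360)*110 = -717/2*110 = -39435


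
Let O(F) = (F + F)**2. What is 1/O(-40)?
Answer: 1/6400 ≈ 0.00015625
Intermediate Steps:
O(F) = 4*F**2 (O(F) = (2*F)**2 = 4*F**2)
1/O(-40) = 1/(4*(-40)**2) = 1/(4*1600) = 1/6400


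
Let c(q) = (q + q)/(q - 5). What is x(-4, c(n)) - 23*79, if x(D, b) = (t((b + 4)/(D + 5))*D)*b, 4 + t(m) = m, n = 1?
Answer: -1818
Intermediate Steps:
c(q) = 2*q/(-5 + q) (c(q) = (2*q)/(-5 + q) = 2*q/(-5 + q))
t(m) = -4 + m
x(D, b) = D*b*(-4 + (4 + b)/(5 + D)) (x(D, b) = ((-4 + (b + 4)/(D + 5))*D)*b = ((-4 + (4 + b)/(5 + D))*D)*b = (D*(-4 + (4 + b)/(5 + D)))*b = D*b*(-4 + (4 + b)/(5 + D)))
x(-4, c(n)) - 23*79 = -4*2*1/(-5 + 1)*(-16 + 2*1/(-5 + 1) - 4*(-4))/(5 - 4) - 23*79 = -4*2*1/(-4)*(-16 + 2*1/(-4) + 16)/1 - 1817 = -4*2*1*(-¼)*1*(-16 + 2*1*(-¼) + 16) - 1817 = -4*(-½)*1*(-16 - ½ + 16) - 1817 = -4*(-½)*1*(-½) - 1817 = -1 - 1817 = -1818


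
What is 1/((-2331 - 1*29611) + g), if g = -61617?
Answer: -1/93559 ≈ -1.0688e-5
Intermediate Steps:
1/((-2331 - 1*29611) + g) = 1/((-2331 - 1*29611) - 61617) = 1/((-2331 - 29611) - 61617) = 1/(-31942 - 61617) = 1/(-93559) = -1/93559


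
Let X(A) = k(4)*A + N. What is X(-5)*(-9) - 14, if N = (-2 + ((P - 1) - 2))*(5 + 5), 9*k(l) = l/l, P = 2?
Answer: 261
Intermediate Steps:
k(l) = ⅑ (k(l) = (l/l)/9 = (⅑)*1 = ⅑)
N = -30 (N = (-2 + ((2 - 1) - 2))*(5 + 5) = (-2 + (1 - 2))*10 = (-2 - 1)*10 = -3*10 = -30)
X(A) = -30 + A/9 (X(A) = A/9 - 30 = -30 + A/9)
X(-5)*(-9) - 14 = (-30 + (⅑)*(-5))*(-9) - 14 = (-30 - 5/9)*(-9) - 14 = -275/9*(-9) - 14 = 275 - 14 = 261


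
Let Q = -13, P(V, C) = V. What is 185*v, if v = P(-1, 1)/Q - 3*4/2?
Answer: -14245/13 ≈ -1095.8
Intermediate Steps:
v = -77/13 (v = -1/(-13) - 3*4/2 = -1*(-1/13) - 12*1/2 = 1/13 - 6 = -77/13 ≈ -5.9231)
185*v = 185*(-77/13) = -14245/13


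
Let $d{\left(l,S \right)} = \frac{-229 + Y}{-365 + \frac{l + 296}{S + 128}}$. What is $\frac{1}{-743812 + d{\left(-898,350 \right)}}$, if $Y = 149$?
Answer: $- \frac{5471}{4069394257} \approx -1.3444 \cdot 10^{-6}$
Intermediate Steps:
$d{\left(l,S \right)} = - \frac{80}{-365 + \frac{296 + l}{128 + S}}$ ($d{\left(l,S \right)} = \frac{-229 + 149}{-365 + \frac{l + 296}{S + 128}} = - \frac{80}{-365 + \frac{296 + l}{128 + S}}$)
$\frac{1}{-743812 + d{\left(-898,350 \right)}} = \frac{1}{-743812 + \frac{80 \left(128 + 350\right)}{46424 - -898 + 365 \cdot 350}} = \frac{1}{-743812 + 80 \frac{1}{46424 + 898 + 127750} \cdot 478} = \frac{1}{-743812 + 80 \cdot \frac{1}{175072} \cdot 478} = \frac{1}{-743812 + \frac{1195}{5471}} = \frac{1}{- \frac{4069394257}{5471}} = - \frac{5471}{4069394257}$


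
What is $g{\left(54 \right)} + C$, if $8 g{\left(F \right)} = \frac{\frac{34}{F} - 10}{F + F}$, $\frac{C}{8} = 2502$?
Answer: $\frac{466932995}{23328} \approx 20016.0$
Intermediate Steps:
$C = 20016$ ($C = 8 \cdot 2502 = 20016$)
$g{\left(F \right)} = \frac{-10 + \frac{34}{F}}{16 F}$ ($g{\left(F \right)} = \frac{\left(\frac{34}{F} - 10\right) \frac{1}{F + F}}{8} = \frac{\left(-10 + \frac{34}{F}\right) \frac{1}{2 F}}{8} = \frac{\frac{1}{2} \frac{1}{F} \left(-10 + \frac{34}{F}\right)}{8} = \frac{-10 + \frac{34}{F}}{16 F}$)
$g{\left(54 \right)} + C = \frac{17 - 270}{8 \cdot 2916} + 20016 = \frac{1}{8} \cdot \frac{1}{2916} \left(17 - 270\right) + 20016 = \frac{1}{8} \cdot \frac{1}{2916} \left(-253\right) + 20016 = - \frac{253}{23328} + 20016 = \frac{466932995}{23328}$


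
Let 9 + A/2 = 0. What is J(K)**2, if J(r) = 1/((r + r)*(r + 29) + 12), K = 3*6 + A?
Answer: 1/144 ≈ 0.0069444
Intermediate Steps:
A = -18 (A = -18 + 2*0 = -18 + 0 = -18)
K = 0 (K = 3*6 - 18 = 18 - 18 = 0)
J(r) = 1/(12 + 2*r*(29 + r)) (J(r) = 1/((2*r)*(29 + r) + 12) = 1/(2*r*(29 + r) + 12) = 1/(12 + 2*r*(29 + r)))
J(K)**2 = (1/(2*(6 + 0**2 + 29*0)))**2 = (1/(2*(6 + 0 + 0)))**2 = ((1/2)/6)**2 = ((1/2)*(1/6))**2 = (1/12)**2 = 1/144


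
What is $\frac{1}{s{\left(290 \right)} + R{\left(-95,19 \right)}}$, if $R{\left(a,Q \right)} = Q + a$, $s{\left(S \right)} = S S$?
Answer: $\frac{1}{84024} \approx 1.1901 \cdot 10^{-5}$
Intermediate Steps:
$s{\left(S \right)} = S^{2}$
$\frac{1}{s{\left(290 \right)} + R{\left(-95,19 \right)}} = \frac{1}{290^{2} + \left(19 - 95\right)} = \frac{1}{84100 - 76} = \frac{1}{84024}$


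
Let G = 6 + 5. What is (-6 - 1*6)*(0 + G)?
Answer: -132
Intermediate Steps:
G = 11
(-6 - 1*6)*(0 + G) = (-6 - 1*6)*(0 + 11) = (-6 - 6)*11 = -12*11 = -132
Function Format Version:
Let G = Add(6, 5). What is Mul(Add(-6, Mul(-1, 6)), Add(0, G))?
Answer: -132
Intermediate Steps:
G = 11
Mul(Add(-6, Mul(-1, 6)), Add(0, G)) = Mul(Add(-6, Mul(-1, 6)), Add(0, 11)) = Mul(Add(-6, -6), 11) = Mul(-12, 11) = -132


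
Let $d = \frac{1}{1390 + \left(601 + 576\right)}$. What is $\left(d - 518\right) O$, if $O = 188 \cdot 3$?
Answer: $- \frac{749953620}{2567} \approx -2.9215 \cdot 10^{5}$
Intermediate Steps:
$O = 564$
$d = \frac{1}{2567}$ ($d = \frac{1}{1390 + 1177} = \frac{1}{2567} \approx 0.00038956$)
$\left(d - 518\right) O = \left(\frac{1}{2567} - 518\right) 564 = \left(- \frac{1329705}{2567}\right) 564 = - \frac{749953620}{2567}$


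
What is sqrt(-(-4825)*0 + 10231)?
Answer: sqrt(10231) ≈ 101.15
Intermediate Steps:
sqrt(-(-4825)*0 + 10231) = sqrt(-965*0 + 10231) = sqrt(0 + 10231) = sqrt(10231)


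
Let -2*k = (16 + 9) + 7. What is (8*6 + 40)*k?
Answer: -1408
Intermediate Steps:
k = -16 (k = -((16 + 9) + 7)/2 = -(25 + 7)/2 = -½*32 = -16)
(8*6 + 40)*k = (8*6 + 40)*(-16) = (48 + 40)*(-16) = 88*(-16) = -1408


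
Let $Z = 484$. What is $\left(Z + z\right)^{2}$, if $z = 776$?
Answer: $1587600$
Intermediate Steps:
$\left(Z + z\right)^{2} = \left(484 + 776\right)^{2} = 1260^{2} = 1587600$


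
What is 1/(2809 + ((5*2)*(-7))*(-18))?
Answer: 1/4069 ≈ 0.00024576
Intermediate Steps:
1/(2809 + ((5*2)*(-7))*(-18)) = 1/(2809 + (10*(-7))*(-18)) = 1/(2809 - 70*(-18)) = 1/(2809 + 1260) = 1/4069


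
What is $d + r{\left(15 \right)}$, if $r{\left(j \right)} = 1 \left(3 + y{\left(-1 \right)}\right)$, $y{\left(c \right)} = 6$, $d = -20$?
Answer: $-11$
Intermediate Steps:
$r{\left(j \right)} = 9$ ($r{\left(j \right)} = 1 \left(3 + 6\right) = 1 \cdot 9 = 9$)
$d + r{\left(15 \right)} = -20 + 9 = -11$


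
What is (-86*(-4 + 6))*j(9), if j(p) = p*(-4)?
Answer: 6192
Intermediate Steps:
j(p) = -4*p
(-86*(-4 + 6))*j(9) = (-86*(-4 + 6))*(-4*9) = -172*(-36) = 6192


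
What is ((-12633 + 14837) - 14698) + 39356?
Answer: 26862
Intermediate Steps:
((-12633 + 14837) - 14698) + 39356 = (2204 - 14698) + 39356 = -12494 + 39356 = 26862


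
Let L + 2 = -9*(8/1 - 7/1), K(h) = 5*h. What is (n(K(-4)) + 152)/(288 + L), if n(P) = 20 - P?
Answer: 192/277 ≈ 0.69314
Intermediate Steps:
L = -11 (L = -2 - 9*(8/1 - 7/1) = -2 - 9*(8*1 - 7*1) = -2 - 9*(8 - 7) = -2 - 9*1 = -2 - 9 = -11)
(n(K(-4)) + 152)/(288 + L) = ((20 - 5*(-4)) + 152)/(288 - 11) = ((20 - 1*(-20)) + 152)/277 = ((20 + 20) + 152)*(1/277) = (40 + 152)*(1/277) = 192*(1/277) = 192/277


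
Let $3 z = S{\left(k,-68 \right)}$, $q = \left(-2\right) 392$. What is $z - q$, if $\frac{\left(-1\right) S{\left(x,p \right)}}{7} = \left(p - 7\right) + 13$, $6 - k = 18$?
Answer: $\frac{2786}{3} \approx 928.67$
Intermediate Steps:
$k = -12$ ($k = 6 - 18 = -12$)
$q = -784$
$S{\left(x,p \right)} = -42 - 7 p$ ($S{\left(x,p \right)} = - 7 \left(\left(p - 7\right) + 13\right) = - 7 \left(\left(-7 + p\right) + 13\right) = - 7 \left(6 + p\right) = -42 - 7 p$)
$z = \frac{434}{3}$ ($z = \frac{-42 - -476}{3} = \frac{-42 + 476}{3} = \frac{1}{3} \cdot 434 = \frac{434}{3} \approx 144.67$)
$z - q = \frac{434}{3} - -784 = \frac{434}{3} + 784 = \frac{2786}{3}$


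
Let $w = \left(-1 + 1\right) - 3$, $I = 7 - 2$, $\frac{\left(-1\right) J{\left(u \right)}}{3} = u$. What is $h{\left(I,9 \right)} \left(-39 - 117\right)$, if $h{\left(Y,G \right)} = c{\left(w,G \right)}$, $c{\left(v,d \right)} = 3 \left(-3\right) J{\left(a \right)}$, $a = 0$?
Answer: $0$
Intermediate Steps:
$J{\left(u \right)} = - 3 u$
$I = 5$
$w = -3$ ($w = 0 - 3 = -3$)
$c{\left(v,d \right)} = 0$ ($c{\left(v,d \right)} = 3 \left(-3\right) \left(\left(-3\right) 0\right) = \left(-9\right) 0 = 0$)
$h{\left(Y,G \right)} = 0$
$h{\left(I,9 \right)} \left(-39 - 117\right) = 0 \left(-39 - 117\right) = 0 \left(-156\right) = 0$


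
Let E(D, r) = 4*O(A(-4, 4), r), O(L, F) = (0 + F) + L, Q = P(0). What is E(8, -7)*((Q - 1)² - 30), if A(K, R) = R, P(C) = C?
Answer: 348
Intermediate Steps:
Q = 0
O(L, F) = F + L
E(D, r) = 16 + 4*r (E(D, r) = 4*(r + 4) = 4*(4 + r) = 16 + 4*r)
E(8, -7)*((Q - 1)² - 30) = (16 + 4*(-7))*((0 - 1)² - 30) = (16 - 28)*((-1)² - 30) = -12*(1 - 30) = -12*(-29) = 348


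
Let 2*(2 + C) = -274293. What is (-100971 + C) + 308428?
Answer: 140617/2 ≈ 70309.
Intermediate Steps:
C = -274297/2 (C = -2 + (½)*(-274293) = -2 - 274293/2 = -274297/2 ≈ -1.3715e+5)
(-100971 + C) + 308428 = (-100971 - 274297/2) + 308428 = -476239/2 + 308428 = 140617/2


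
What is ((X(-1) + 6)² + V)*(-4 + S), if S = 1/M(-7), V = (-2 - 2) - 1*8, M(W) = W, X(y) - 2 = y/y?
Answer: -2001/7 ≈ -285.86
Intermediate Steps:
X(y) = 3 (X(y) = 2 + y/y = 2 + 1 = 3)
V = -12 (V = -4 - 8 = -12)
S = -⅐ (S = 1/(-7) = -⅐ ≈ -0.14286)
((X(-1) + 6)² + V)*(-4 + S) = ((3 + 6)² - 12)*(-4 - ⅐) = (9² - 12)*(-29/7) = (81 - 12)*(-29/7) = 69*(-29/7) = -2001/7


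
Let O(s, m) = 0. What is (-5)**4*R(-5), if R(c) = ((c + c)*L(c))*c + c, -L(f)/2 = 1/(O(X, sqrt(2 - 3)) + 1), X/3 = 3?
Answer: -65625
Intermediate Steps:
X = 9 (X = 3*3 = 9)
L(f) = -2 (L(f) = -2/(0 + 1) = -2/1 = -2*1 = -2)
R(c) = c - 4*c**2 (R(c) = ((c + c)*(-2))*c + c = ((2*c)*(-2))*c + c = (-4*c)*c + c = -4*c**2 + c = c - 4*c**2)
(-5)**4*R(-5) = (-5)**4*(-5*(1 - 4*(-5))) = 625*(-5*(1 + 20)) = 625*(-5*21) = 625*(-105) = -65625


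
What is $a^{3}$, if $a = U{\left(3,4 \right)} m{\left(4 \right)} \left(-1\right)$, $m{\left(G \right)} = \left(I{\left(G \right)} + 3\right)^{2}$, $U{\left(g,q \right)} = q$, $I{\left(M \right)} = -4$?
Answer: $-64$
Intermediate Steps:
$m{\left(G \right)} = 1$ ($m{\left(G \right)} = \left(-4 + 3\right)^{2} = \left(-1\right)^{2} = 1$)
$a = -4$ ($a = 4 \cdot 1 \left(-1\right) = 4 \left(-1\right) = -4$)
$a^{3} = \left(-4\right)^{3} = -64$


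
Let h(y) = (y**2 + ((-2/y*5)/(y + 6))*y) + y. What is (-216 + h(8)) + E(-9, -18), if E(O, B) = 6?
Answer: -971/7 ≈ -138.71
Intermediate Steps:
h(y) = y + y**2 - 10/(6 + y) (h(y) = (y**2 + ((-10/y)/(6 + y))*y) + y = (y**2 + (-10/(y*(6 + y)))*y) + y = (y**2 - 10/(6 + y)) + y = y + y**2 - 10/(6 + y))
(-216 + h(8)) + E(-9, -18) = (-216 + (-10 + 8**3 + 6*8 + 7*8**2)/(6 + 8)) + 6 = (-216 + (-10 + 512 + 48 + 7*64)/14) + 6 = (-216 + (-10 + 512 + 48 + 448)/14) + 6 = (-216 + (1/14)*998) + 6 = (-216 + 499/7) + 6 = -1013/7 + 6 = -971/7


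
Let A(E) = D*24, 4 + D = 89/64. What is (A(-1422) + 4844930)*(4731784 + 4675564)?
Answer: 91154706820943/2 ≈ 4.5577e+13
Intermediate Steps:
D = -167/64 (D = -4 + 89/64 = -167/64 ≈ -2.6094)
A(E) = -501/8 (A(E) = -167/64*24 = -501/8)
(A(-1422) + 4844930)*(4731784 + 4675564) = (-501/8 + 4844930)*(4731784 + 4675564) = (38758939/8)*9407348 = 91154706820943/2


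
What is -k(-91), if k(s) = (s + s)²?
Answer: -33124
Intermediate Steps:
k(s) = 4*s² (k(s) = (2*s)² = 4*s²)
-k(-91) = -4*(-91)² = -4*8281 = -1*33124 = -33124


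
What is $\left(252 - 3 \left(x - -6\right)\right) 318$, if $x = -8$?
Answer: $82044$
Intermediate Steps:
$\left(252 - 3 \left(x - -6\right)\right) 318 = \left(252 - 3 \left(-8 - -6\right)\right) 318 = \left(252 - 3 \left(-8 + \left(9 - 3\right)\right)\right) 318 = \left(252 - 3 \left(-8 + 6\right)\right) 318 = \left(252 - -6\right) 318 = \left(252 + 6\right) 318 = 258 \cdot 318 = 82044$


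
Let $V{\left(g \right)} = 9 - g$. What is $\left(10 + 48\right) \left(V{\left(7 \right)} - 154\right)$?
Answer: $-8816$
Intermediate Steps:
$\left(10 + 48\right) \left(V{\left(7 \right)} - 154\right) = \left(10 + 48\right) \left(\left(9 - 7\right) - 154\right) = 58 \left(\left(9 - 7\right) - 154\right) = 58 \left(2 - 154\right) = 58 \left(-152\right) = -8816$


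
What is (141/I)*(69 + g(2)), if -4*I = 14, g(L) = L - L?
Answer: -19458/7 ≈ -2779.7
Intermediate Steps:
g(L) = 0
I = -7/2 (I = -1/4*14 = -7/2 ≈ -3.5000)
(141/I)*(69 + g(2)) = (141/(-7/2))*(69 + 0) = (141*(-2/7))*69 = -282/7*69 = -19458/7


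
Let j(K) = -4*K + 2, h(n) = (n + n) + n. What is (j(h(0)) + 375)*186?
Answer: 70122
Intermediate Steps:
h(n) = 3*n (h(n) = 2*n + n = 3*n)
j(K) = 2 - 4*K
(j(h(0)) + 375)*186 = ((2 - 12*0) + 375)*186 = ((2 - 4*0) + 375)*186 = ((2 + 0) + 375)*186 = (2 + 375)*186 = 377*186 = 70122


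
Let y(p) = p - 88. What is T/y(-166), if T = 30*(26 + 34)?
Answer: -900/127 ≈ -7.0866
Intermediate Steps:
y(p) = -88 + p
T = 1800 (T = 30*60 = 1800)
T/y(-166) = 1800/(-88 - 166) = 1800/(-254) = 1800*(-1/254) = -900/127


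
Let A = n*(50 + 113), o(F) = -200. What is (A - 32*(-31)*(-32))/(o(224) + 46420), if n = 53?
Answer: -4621/9244 ≈ -0.49989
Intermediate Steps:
A = 8639 (A = 53*(50 + 113) = 53*163 = 8639)
(A - 32*(-31)*(-32))/(o(224) + 46420) = (8639 - 32*(-31)*(-32))/(-200 + 46420) = (8639 + 992*(-32))/46220 = (8639 - 31744)*(1/46220) = -23105*1/46220 = -4621/9244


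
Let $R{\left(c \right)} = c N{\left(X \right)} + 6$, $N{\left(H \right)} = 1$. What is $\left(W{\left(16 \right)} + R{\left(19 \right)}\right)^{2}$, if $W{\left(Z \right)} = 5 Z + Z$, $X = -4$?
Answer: $14641$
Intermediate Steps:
$W{\left(Z \right)} = 6 Z$
$R{\left(c \right)} = 6 + c$ ($R{\left(c \right)} = c 1 + 6 = c + 6 = 6 + c$)
$\left(W{\left(16 \right)} + R{\left(19 \right)}\right)^{2} = \left(6 \cdot 16 + \left(6 + 19\right)\right)^{2} = \left(96 + 25\right)^{2} = 121^{2} = 14641$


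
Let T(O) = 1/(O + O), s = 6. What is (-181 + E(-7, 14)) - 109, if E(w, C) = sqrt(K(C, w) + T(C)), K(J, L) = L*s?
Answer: -290 + 5*I*sqrt(329)/14 ≈ -290.0 + 6.478*I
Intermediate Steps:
T(O) = 1/(2*O)
K(J, L) = 6*L (K(J, L) = L*6 = 6*L)
E(w, C) = sqrt(1/(2*C) + 6*w) (E(w, C) = sqrt(6*w + 1/(2*C)) = sqrt(1/(2*C) + 6*w))
(-181 + E(-7, 14)) - 109 = (-181 + sqrt(2/14 + 24*(-7))/2) - 109 = (-181 + sqrt(2*(1/14) - 168)/2) - 109 = (-181 + sqrt(1/7 - 168)/2) - 109 = (-181 + sqrt(-1175/7)/2) - 109 = (-181 + (5*I*sqrt(329)/7)/2) - 109 = (-181 + 5*I*sqrt(329)/14) - 109 = -290 + 5*I*sqrt(329)/14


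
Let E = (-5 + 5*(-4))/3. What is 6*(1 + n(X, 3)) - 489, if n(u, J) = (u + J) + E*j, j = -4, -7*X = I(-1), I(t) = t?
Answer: -1849/7 ≈ -264.14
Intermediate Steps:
X = 1/7 (X = -1/7*(-1) = 1/7 ≈ 0.14286)
E = -25/3 (E = (-5 - 20)*(1/3) = -25*1/3 = -25/3 ≈ -8.3333)
n(u, J) = 100/3 + J + u (n(u, J) = (u + J) - 25/3*(-4) = (J + u) + 100/3 = 100/3 + J + u)
6*(1 + n(X, 3)) - 489 = 6*(1 + (100/3 + 3 + 1/7)) - 489 = 6*(1 + 766/21) - 489 = 6*(787/21) - 489 = 1574/7 - 489 = -1849/7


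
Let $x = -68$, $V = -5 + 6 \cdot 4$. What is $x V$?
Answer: $-1292$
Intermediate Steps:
$V = 19$ ($V = -5 + 24 = 19$)
$x V = \left(-68\right) 19 = -1292$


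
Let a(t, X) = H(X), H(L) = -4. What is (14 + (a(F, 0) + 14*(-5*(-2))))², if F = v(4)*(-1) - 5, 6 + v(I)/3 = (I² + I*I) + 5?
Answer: 22500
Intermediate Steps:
v(I) = -3 + 6*I² (v(I) = -18 + 3*((I² + I*I) + 5) = -18 + 3*((I² + I²) + 5) = -18 + 3*(2*I² + 5) = -18 + 3*(5 + 2*I²) = -18 + (15 + 6*I²) = -3 + 6*I²)
F = -98 (F = (-3 + 6*4²)*(-1) - 5 = (-3 + 6*16)*(-1) - 5 = (-3 + 96)*(-1) - 5 = 93*(-1) - 5 = -93 - 5 = -98)
a(t, X) = -4
(14 + (a(F, 0) + 14*(-5*(-2))))² = (14 + (-4 + 14*(-5*(-2))))² = (14 + (-4 + 14*10))² = (14 + (-4 + 140))² = (14 + 136)² = 150² = 22500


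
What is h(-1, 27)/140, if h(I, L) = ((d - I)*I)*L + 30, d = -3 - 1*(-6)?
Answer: -39/70 ≈ -0.55714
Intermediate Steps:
d = 3 (d = -3 + 6 = 3)
h(I, L) = 30 + I*L*(3 - I) (h(I, L) = ((3 - I)*I)*L + 30 = (I*(3 - I))*L + 30 = I*L*(3 - I) + 30 = 30 + I*L*(3 - I))
h(-1, 27)/140 = (30 - 1*27*(-1)² + 3*(-1)*27)/140 = (30 - 1*27*1 - 81)*(1/140) = (30 - 27 - 81)*(1/140) = -78*1/140 = -39/70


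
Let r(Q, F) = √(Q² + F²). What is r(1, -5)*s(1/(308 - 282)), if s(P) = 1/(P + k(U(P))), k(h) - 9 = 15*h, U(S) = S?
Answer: 13*√26/125 ≈ 0.53030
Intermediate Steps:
k(h) = 9 + 15*h
r(Q, F) = √(F² + Q²)
s(P) = 1/(9 + 16*P) (s(P) = 1/(P + (9 + 15*P)) = 1/(9 + 16*P))
r(1, -5)*s(1/(308 - 282)) = √((-5)² + 1²)/(9 + 16/(308 - 282)) = √(25 + 1)/(9 + 16/26) = √26/(9 + 16*(1/26)) = √26/(9 + 8/13) = √26/(125/13) = √26*(13/125) = 13*√26/125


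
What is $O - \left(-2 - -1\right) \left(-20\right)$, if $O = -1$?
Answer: $-21$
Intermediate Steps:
$O - \left(-2 - -1\right) \left(-20\right) = -1 - \left(-2 - -1\right) \left(-20\right) = -1 - \left(-2 + 1\right) \left(-20\right) = -1 - \left(-1\right) \left(-20\right) = -1 - 20 = -21$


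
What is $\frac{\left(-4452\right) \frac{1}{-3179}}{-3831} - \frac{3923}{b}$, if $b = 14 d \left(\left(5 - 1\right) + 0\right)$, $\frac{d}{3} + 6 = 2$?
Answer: $\frac{15924746861}{2728039776} \approx 5.8374$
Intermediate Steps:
$d = -12$ ($d = -18 + 3 \cdot 2 = -18 + 6 = -12$)
$b = -672$ ($b = 14 \left(-12\right) \left(\left(5 - 1\right) + 0\right) = - 168 \left(4 + 0\right) = \left(-168\right) 4 = -672$)
$\frac{\left(-4452\right) \frac{1}{-3179}}{-3831} - \frac{3923}{b} = \frac{\left(-4452\right) \frac{1}{-3179}}{-3831} - \frac{3923}{-672} = \left(-4452\right) \left(- \frac{1}{3179}\right) \left(- \frac{1}{3831}\right) - - \frac{3923}{672} = \frac{4452}{3179} \left(- \frac{1}{3831}\right) + \frac{3923}{672} = - \frac{1484}{4059583} + \frac{3923}{672} = \frac{15924746861}{2728039776}$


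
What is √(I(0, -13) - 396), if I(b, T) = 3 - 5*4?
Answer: I*√413 ≈ 20.322*I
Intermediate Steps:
I(b, T) = -17 (I(b, T) = 3 - 1*20 = 3 - 20 = -17)
√(I(0, -13) - 396) = √(-17 - 396) = √(-413) = I*√413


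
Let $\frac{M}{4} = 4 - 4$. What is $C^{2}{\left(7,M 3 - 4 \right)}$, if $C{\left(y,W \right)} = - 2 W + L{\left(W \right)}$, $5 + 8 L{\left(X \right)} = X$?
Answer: $\frac{3025}{64} \approx 47.266$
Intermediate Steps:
$L{\left(X \right)} = - \frac{5}{8} + \frac{X}{8}$
$M = 0$ ($M = 4 \left(4 - 4\right) = 4 \cdot 0 = 0$)
$C{\left(y,W \right)} = - \frac{5}{8} - \frac{15 W}{8}$ ($C{\left(y,W \right)} = - 2 W + \left(- \frac{5}{8} + \frac{W}{8}\right) = - \frac{5}{8} - \frac{15 W}{8}$)
$C^{2}{\left(7,M 3 - 4 \right)} = \left(- \frac{5}{8} - \frac{15 \left(0 \cdot 3 - 4\right)}{8}\right)^{2} = \left(- \frac{5}{8} - \frac{15 \left(0 - 4\right)}{8}\right)^{2} = \left(- \frac{5}{8} - - \frac{15}{2}\right)^{2} = \left(- \frac{5}{8} + \frac{15}{2}\right)^{2} = \left(\frac{55}{8}\right)^{2} = \frac{3025}{64}$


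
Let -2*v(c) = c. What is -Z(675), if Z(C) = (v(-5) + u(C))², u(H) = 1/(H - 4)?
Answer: -11269449/1800964 ≈ -6.2575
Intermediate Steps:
v(c) = -c/2
u(H) = 1/(-4 + H)
Z(C) = (5/2 + 1/(-4 + C))² (Z(C) = (-½*(-5) + 1/(-4 + C))² = (5/2 + 1/(-4 + C))²)
-Z(675) = -(-18 + 5*675)²/(4*(-4 + 675)²) = -(-18 + 3375)²/(4*671²) = -3357²/(4*450241) = -11269449/(4*450241) = -1*11269449/1800964 = -11269449/1800964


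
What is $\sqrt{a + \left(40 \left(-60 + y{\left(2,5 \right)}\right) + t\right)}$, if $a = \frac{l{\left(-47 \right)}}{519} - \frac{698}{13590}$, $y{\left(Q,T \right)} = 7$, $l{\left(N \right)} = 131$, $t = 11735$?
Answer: $\frac{\sqrt{1476342045488245}}{391845} \approx 98.057$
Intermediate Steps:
$a = \frac{236338}{1175535}$ ($a = \frac{131}{519} - \frac{698}{13590} = 131 \cdot \frac{1}{519} - \frac{349}{6795} = \frac{131}{519} - \frac{349}{6795} = \frac{236338}{1175535} \approx 0.20105$)
$\sqrt{a + \left(40 \left(-60 + y{\left(2,5 \right)}\right) + t\right)} = \sqrt{\frac{236338}{1175535} + \left(40 \left(-60 + 7\right) + 11735\right)} = \sqrt{\frac{236338}{1175535} + \left(40 \left(-53\right) + 11735\right)} = \sqrt{\frac{236338}{1175535} + \left(-2120 + 11735\right)} = \sqrt{\frac{236338}{1175535} + 9615} = \sqrt{\frac{11303005363}{1175535}} = \frac{\sqrt{1476342045488245}}{391845}$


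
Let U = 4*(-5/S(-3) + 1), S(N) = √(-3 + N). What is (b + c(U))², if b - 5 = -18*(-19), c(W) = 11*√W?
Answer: (1041 + 11*√6*√(6 + 5*I*√6))²/9 ≈ 1.4042e+5 + 13169.0*I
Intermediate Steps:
U = 4 + 10*I*√6/3 (U = 4*(-5/√(-3 - 3) + 1) = 4*(-5*(-I*√6/6) + 1) = 4*(-(-5)*I*√6/6 + 1) = 4*(5*I*√6/6 + 1) = 4*(1 + 5*I*√6/6) = 4 + 10*I*√6/3 ≈ 4.0 + 8.165*I)
b = 347 (b = 5 - 18*(-19) = 5 + 342 = 347)
(b + c(U))² = (347 + 11*√(4 + 10*I*√6/3))²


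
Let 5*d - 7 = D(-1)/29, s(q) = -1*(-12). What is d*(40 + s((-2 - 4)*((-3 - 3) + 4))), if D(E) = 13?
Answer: 11232/145 ≈ 77.462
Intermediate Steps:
s(q) = 12
d = 216/145 (d = 7/5 + (13/29)/5 = 7/5 + (13*(1/29))/5 = 7/5 + (⅕)*(13/29) = 7/5 + 13/145 = 216/145 ≈ 1.4897)
d*(40 + s((-2 - 4)*((-3 - 3) + 4))) = 216*(40 + 12)/145 = (216/145)*52 = 11232/145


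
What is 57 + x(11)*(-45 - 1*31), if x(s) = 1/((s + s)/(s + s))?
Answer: -19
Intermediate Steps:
x(s) = 1 (x(s) = 1/((2*s)/((2*s))) = 1/((2*s)*(1/(2*s))) = 1/1 = 1)
57 + x(11)*(-45 - 1*31) = 57 + 1*(-45 - 1*31) = 57 + 1*(-45 - 31) = 57 + 1*(-76) = 57 - 76 = -19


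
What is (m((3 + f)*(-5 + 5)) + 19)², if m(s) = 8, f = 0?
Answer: 729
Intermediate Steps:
(m((3 + f)*(-5 + 5)) + 19)² = (8 + 19)² = 27² = 729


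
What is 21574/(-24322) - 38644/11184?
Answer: -147647873/34002156 ≈ -4.3423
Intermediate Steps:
21574/(-24322) - 38644/11184 = 21574*(-1/24322) - 38644*1/11184 = -10787/12161 - 9661/2796 = -147647873/34002156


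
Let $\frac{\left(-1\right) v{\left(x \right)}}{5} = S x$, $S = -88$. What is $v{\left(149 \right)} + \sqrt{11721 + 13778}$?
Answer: $65560 + \sqrt{25499} \approx 65720.0$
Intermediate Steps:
$v{\left(x \right)} = 440 x$ ($v{\left(x \right)} = - 5 \left(- 88 x\right) = 440 x$)
$v{\left(149 \right)} + \sqrt{11721 + 13778} = 440 \cdot 149 + \sqrt{11721 + 13778} = 65560 + \sqrt{25499}$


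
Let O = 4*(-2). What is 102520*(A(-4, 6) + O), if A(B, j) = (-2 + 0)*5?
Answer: -1845360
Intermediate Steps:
A(B, j) = -10 (A(B, j) = -2*5 = -10)
O = -8
102520*(A(-4, 6) + O) = 102520*(-10 - 8) = 102520*(-18) = -1845360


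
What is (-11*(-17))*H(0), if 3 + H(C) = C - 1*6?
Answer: -1683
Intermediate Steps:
H(C) = -9 + C (H(C) = -3 + (C - 1*6) = -3 + (C - 6) = -3 + (-6 + C) = -9 + C)
(-11*(-17))*H(0) = (-11*(-17))*(-9 + 0) = 187*(-9) = -1683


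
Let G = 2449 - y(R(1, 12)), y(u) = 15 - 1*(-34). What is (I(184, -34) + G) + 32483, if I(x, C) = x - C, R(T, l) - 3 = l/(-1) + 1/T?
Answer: 35101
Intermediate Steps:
R(T, l) = 3 + 1/T - l (R(T, l) = 3 + (l/(-1) + 1/T) = 3 + (l*(-1) + 1/T) = 3 + (-l + 1/T) = 3 + (1/T - l) = 3 + 1/T - l)
y(u) = 49 (y(u) = 15 + 34 = 49)
G = 2400 (G = 2449 - 1*49 = 2449 - 49 = 2400)
(I(184, -34) + G) + 32483 = ((184 - 1*(-34)) + 2400) + 32483 = ((184 + 34) + 2400) + 32483 = (218 + 2400) + 32483 = 2618 + 32483 = 35101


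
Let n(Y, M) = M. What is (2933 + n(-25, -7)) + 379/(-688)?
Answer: 2012709/688 ≈ 2925.4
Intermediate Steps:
(2933 + n(-25, -7)) + 379/(-688) = (2933 - 7) + 379/(-688) = 2926 + 379*(-1/688) = 2926 - 379/688 = 2012709/688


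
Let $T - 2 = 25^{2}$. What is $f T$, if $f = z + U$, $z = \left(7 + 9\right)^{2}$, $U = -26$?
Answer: $144210$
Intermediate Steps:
$z = 256$ ($z = 16^{2} = 256$)
$T = 627$ ($T = 2 + 25^{2} = 2 + 625 = 627$)
$f = 230$ ($f = 256 - 26 = 230$)
$f T = 230 \cdot 627 = 144210$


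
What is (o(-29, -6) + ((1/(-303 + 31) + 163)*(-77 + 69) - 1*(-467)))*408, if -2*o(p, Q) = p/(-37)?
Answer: -12640824/37 ≈ -3.4164e+5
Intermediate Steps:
o(p, Q) = p/74 (o(p, Q) = -p/(2*(-37)) = -p*(-1)/(2*37) = -(-1)*p/74 = p/74)
(o(-29, -6) + ((1/(-303 + 31) + 163)*(-77 + 69) - 1*(-467)))*408 = ((1/74)*(-29) + ((1/(-303 + 31) + 163)*(-77 + 69) - 1*(-467)))*408 = (-29/74 + ((1/(-272) + 163)*(-8) + 467))*408 = (-29/74 + ((-1/272 + 163)*(-8) + 467))*408 = (-29/74 + ((44335/272)*(-8) + 467))*408 = (-29/74 + (-44335/34 + 467))*408 = (-29/74 - 28457/34)*408 = -526701/629*408 = -12640824/37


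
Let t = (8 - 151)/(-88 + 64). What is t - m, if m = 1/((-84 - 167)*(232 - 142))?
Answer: 538399/90360 ≈ 5.9584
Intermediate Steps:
t = 143/24 (t = -143/(-24) = -143*(-1/24) = 143/24 ≈ 5.9583)
m = -1/22590 (m = 1/(-251*90) = 1/(-22590) = -1/22590 ≈ -4.4267e-5)
t - m = 143/24 - 1*(-1/22590) = 143/24 + 1/22590 = 538399/90360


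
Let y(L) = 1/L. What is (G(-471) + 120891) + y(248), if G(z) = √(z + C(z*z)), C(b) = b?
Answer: 29980969/248 + √221370 ≈ 1.2136e+5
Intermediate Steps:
G(z) = √(z + z²) (G(z) = √(z + z*z) = √(z + z²))
(G(-471) + 120891) + y(248) = (√(-471*(1 - 471)) + 120891) + 1/248 = (√(-471*(-470)) + 120891) + 1/248 = (√221370 + 120891) + 1/248 = (120891 + √221370) + 1/248 = 29980969/248 + √221370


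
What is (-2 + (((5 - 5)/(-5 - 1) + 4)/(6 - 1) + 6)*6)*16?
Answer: 3104/5 ≈ 620.80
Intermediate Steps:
(-2 + (((5 - 5)/(-5 - 1) + 4)/(6 - 1) + 6)*6)*16 = (-2 + ((0/(-6) + 4)/5 + 6)*6)*16 = (-2 + ((0*(-⅙) + 4)*(⅕) + 6)*6)*16 = (-2 + ((0 + 4)*(⅕) + 6)*6)*16 = (-2 + (4*(⅕) + 6)*6)*16 = (-2 + (⅘ + 6)*6)*16 = (-2 + (34/5)*6)*16 = (-2 + 204/5)*16 = (194/5)*16 = 3104/5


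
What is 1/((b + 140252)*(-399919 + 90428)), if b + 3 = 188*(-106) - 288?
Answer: -1/37149133203 ≈ -2.6919e-11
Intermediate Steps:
b = -20219 (b = -3 + (188*(-106) - 288) = -3 + (-19928 - 288) = -3 - 20216 = -20219)
1/((b + 140252)*(-399919 + 90428)) = 1/((-20219 + 140252)*(-399919 + 90428)) = 1/(120033*(-309491)) = (1/120033)*(-1/309491) = -1/37149133203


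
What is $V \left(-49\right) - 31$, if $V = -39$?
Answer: $1880$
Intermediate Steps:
$V \left(-49\right) - 31 = \left(-39\right) \left(-49\right) - 31 = 1911 - 31 = 1880$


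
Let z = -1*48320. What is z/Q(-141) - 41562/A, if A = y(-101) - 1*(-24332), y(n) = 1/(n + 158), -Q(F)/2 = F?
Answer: -33842141794/195556425 ≈ -173.06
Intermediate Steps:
Q(F) = -2*F
z = -48320
y(n) = 1/(158 + n)
A = 1386925/57 (A = 1/(158 - 101) - 1*(-24332) = 1/57 + 24332 = 1386925/57 ≈ 24332.)
z/Q(-141) - 41562/A = -48320/((-2*(-141))) - 41562/1386925/57 = -48320/282 - 41562*57/1386925 = -48320*1/282 - 2369034/1386925 = -24160/141 - 2369034/1386925 = -33842141794/195556425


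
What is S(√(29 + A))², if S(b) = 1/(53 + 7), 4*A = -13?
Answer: 1/3600 ≈ 0.00027778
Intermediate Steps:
A = -13/4 (A = (¼)*(-13) = -13/4 ≈ -3.2500)
S(b) = 1/60
S(√(29 + A))² = (1/60)² = 1/3600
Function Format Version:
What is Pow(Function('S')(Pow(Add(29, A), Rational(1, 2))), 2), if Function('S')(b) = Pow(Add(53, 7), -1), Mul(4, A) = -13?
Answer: Rational(1, 3600) ≈ 0.00027778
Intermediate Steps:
A = Rational(-13, 4) (A = Mul(Rational(1, 4), -13) = Rational(-13, 4) ≈ -3.2500)
Function('S')(b) = Rational(1, 60) (Function('S')(b) = Pow(60, -1) = Rational(1, 60))
Pow(Function('S')(Pow(Add(29, A), Rational(1, 2))), 2) = Pow(Rational(1, 60), 2) = Rational(1, 3600)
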